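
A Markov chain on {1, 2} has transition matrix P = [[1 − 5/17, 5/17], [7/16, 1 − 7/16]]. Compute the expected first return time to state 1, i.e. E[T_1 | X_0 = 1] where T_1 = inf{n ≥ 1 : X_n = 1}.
E[T_1 | X_0 = 1] = 1/π_1 = 199/119

For an irreducible recurrent Markov chain with stationary distribution π, E[T_i | X_0 = i] = 1/π_i (Kac's formula). Here π_1 = (7/16)/(5/17 + 7/16) = (7/16)/(199/272) = 119/199, so E[T_1 | X_0 = 1] = 1/π_1 = (5/17 + 7/16)/(7/16) = (199/272)/(7/16) = 199/119.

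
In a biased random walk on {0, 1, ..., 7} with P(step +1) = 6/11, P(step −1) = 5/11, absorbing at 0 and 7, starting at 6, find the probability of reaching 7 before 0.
P(hit 7 before 0) = (1 − (5/6)^6) / (1 − (5/6)^7) = 186186/201811

Let u_k denote P(reach 7 before 0 | start at k). Boundary: u_0 = 0, u_7 = 1. Recurrence: u_k = 6/11·u_{k+1} + 5/11·u_{k-1} for 1 ≤ k ≤ 6. Try u_k = A + B·r^k with r = q/p = (5/11)/(6/11) = 5/6. Substitution satisfies the recurrence; boundary conditions give:
  u_k = (1 − r^k) / (1 − r^N) = (1 − (5/6)^6) / (1 − (5/6)^7) = 186186/201811.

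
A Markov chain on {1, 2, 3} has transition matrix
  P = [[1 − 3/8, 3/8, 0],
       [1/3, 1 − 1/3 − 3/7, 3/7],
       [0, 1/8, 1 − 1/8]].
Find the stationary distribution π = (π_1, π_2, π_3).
π = (56/335, 63/335, 216/335)

This is a birth-death chain on three states, which satisfies detailed balance: π_1 · P_{12} = π_2 · P_{21} and π_2 · P_{23} = π_3 · P_{32}.
From π_1 · 3/8 = π_2 · 1/3: π_2/π_1 = (3/8)/(1/3) = 9/8.
From π_2 · 3/7 = π_3 · 1/8: π_3/π_2 = (3/7)/(1/8) = 24/7.
Take π_1 proportional to 1; then unnormalized π = (1, 9/8, 27/7). Normalize by dividing by the sum 335/56:
  π = (56/335, 63/335, 216/335).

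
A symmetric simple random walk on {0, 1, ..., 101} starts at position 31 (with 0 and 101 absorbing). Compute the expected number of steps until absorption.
E[τ | X_0 = 31] = 2170

Let v_k = E[τ | X_0 = k]. Boundary: v_0 = v_101 = 0. Recurrence: v_k = 1 + (v_{k-1} + v_{k+1})/2 for 1 ≤ k ≤ 100. The particular solution to v_k − (v_{k-1} + v_{k+1})/2 = 1 is v_k = −k^2. Adding homogeneous solution A + B k and matching boundaries gives v_k = k (101 − k). Substituting k = 31: v_31 = 31 · 70 = 2170.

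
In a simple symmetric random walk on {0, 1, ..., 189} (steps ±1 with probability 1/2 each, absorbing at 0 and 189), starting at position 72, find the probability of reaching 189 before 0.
P(hit 189 before 0) = 72/189 = 8/21

Let u_k = P(hit 189 before 0 | start at k). Then u_0 = 0, u_189 = 1, and u_k = u_{k-1}/2 + u_{k+1}/2 for 1 ≤ k ≤ 188. This harmonic recurrence is solved by u_k = k/189, giving u_72 = 72/189 = 8/21.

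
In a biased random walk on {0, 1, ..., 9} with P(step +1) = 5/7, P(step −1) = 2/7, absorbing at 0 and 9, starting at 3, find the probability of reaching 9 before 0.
P(hit 9 before 0) = (1 − (2/5)^3) / (1 − (2/5)^9) = 15625/16689

Let u_k denote P(reach 9 before 0 | start at k). Boundary: u_0 = 0, u_9 = 1. Recurrence: u_k = 5/7·u_{k+1} + 2/7·u_{k-1} for 1 ≤ k ≤ 8. Try u_k = A + B·r^k with r = q/p = (2/7)/(5/7) = 2/5. Substitution satisfies the recurrence; boundary conditions give:
  u_k = (1 − r^k) / (1 − r^N) = (1 − (2/5)^3) / (1 − (2/5)^9) = 15625/16689.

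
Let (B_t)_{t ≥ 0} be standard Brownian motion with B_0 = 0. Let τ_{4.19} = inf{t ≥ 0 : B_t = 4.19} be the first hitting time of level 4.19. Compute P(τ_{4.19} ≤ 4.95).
P(τ_{4.19} ≤ 4.95) = 2(1 − Φ(4.19/√4.95)) = 2(1 − Φ(1.8833)) ≈ 0.0597

By the reflection principle for standard BM, P(τ_b ≤ t) = 2 · P(B_t ≥ b). Since B_t ~ N(0, t), P(B_t ≥ 4.19) = 1 − Φ(4.19/√t) = 1 − Φ(4.19/√4.95) = 1 − Φ(1.8833) ≈ 0.02983. Doubling: P(τ_{4.19} ≤ 4.95) ≈ 2 · 0.02983 = 0.05966 ≈ 0.0597.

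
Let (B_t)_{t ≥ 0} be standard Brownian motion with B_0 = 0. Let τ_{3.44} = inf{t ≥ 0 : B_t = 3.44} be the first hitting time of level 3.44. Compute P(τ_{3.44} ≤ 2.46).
P(τ_{3.44} ≤ 2.46) = 2(1 − Φ(3.44/√2.46)) = 2(1 − Φ(2.1933)) ≈ 0.0283

By the reflection principle for standard BM, P(τ_b ≤ t) = 2 · P(B_t ≥ b). Since B_t ~ N(0, t), P(B_t ≥ 3.44) = 1 − Φ(3.44/√t) = 1 − Φ(3.44/√2.46) = 1 − Φ(2.1933) ≈ 0.01414. Doubling: P(τ_{3.44} ≤ 2.46) ≈ 2 · 0.01414 = 0.02828 ≈ 0.0283.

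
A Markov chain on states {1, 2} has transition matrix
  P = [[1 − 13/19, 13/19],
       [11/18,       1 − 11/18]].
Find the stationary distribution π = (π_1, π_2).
π_1 = 209/443, π_2 = 234/443

Solve πP = π with π_1 + π_2 = 1. From πP = π: π_1 · (1 − 13/19) + π_2 · 11/18 = π_1 ⇒ π_2 · 11/18 = π_1 · 13/19 ⇒ π_2/π_1 = (13/19)/(11/18) = 234/209. Together with π_1 + π_2 = 1:
  π_1 = (11/18)/(13/19 + 11/18) = (11/18)/(443/342) = 209/443,
  π_2 = (13/19)/(13/19 + 11/18) = (13/19)/(443/342) = 234/443.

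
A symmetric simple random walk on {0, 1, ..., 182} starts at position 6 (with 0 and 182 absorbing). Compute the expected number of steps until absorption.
E[τ | X_0 = 6] = 1056

Let v_k = E[τ | X_0 = k]. Boundary: v_0 = v_182 = 0. Recurrence: v_k = 1 + (v_{k-1} + v_{k+1})/2 for 1 ≤ k ≤ 181. The particular solution to v_k − (v_{k-1} + v_{k+1})/2 = 1 is v_k = −k^2. Adding homogeneous solution A + B k and matching boundaries gives v_k = k (182 − k). Substituting k = 6: v_6 = 6 · 176 = 1056.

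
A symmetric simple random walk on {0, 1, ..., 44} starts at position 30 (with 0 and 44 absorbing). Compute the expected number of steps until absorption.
E[τ | X_0 = 30] = 420

Let v_k = E[τ | X_0 = k]. Boundary: v_0 = v_44 = 0. Recurrence: v_k = 1 + (v_{k-1} + v_{k+1})/2 for 1 ≤ k ≤ 43. The particular solution to v_k − (v_{k-1} + v_{k+1})/2 = 1 is v_k = −k^2. Adding homogeneous solution A + B k and matching boundaries gives v_k = k (44 − k). Substituting k = 30: v_30 = 30 · 14 = 420.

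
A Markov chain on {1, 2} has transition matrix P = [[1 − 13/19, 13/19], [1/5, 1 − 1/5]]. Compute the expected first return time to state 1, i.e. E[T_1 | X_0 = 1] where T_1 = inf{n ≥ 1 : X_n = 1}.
E[T_1 | X_0 = 1] = 1/π_1 = 84/19

For an irreducible recurrent Markov chain with stationary distribution π, E[T_i | X_0 = i] = 1/π_i (Kac's formula). Here π_1 = (1/5)/(13/19 + 1/5) = (1/5)/(84/95) = 19/84, so E[T_1 | X_0 = 1] = 1/π_1 = (13/19 + 1/5)/(1/5) = (84/95)/(1/5) = 84/19.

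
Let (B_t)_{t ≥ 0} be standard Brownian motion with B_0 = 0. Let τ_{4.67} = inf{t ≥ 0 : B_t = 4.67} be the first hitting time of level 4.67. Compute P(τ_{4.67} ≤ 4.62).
P(τ_{4.67} ≤ 4.62) = 2(1 − Φ(4.67/√4.62)) = 2(1 − Φ(2.1727)) ≈ 0.0298

By the reflection principle for standard BM, P(τ_b ≤ t) = 2 · P(B_t ≥ b). Since B_t ~ N(0, t), P(B_t ≥ 4.67) = 1 − Φ(4.67/√t) = 1 − Φ(4.67/√4.62) = 1 − Φ(2.1727) ≈ 0.01490. Doubling: P(τ_{4.67} ≤ 4.62) ≈ 2 · 0.01490 = 0.02980 ≈ 0.0298.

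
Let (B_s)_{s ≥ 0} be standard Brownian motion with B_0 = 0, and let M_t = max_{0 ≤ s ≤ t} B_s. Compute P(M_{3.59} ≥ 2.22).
P(M_{3.59} ≥ 2.22) = 2·P(B_{3.59} ≥ 2.22) = 2(1 − Φ(2.22/√3.59)) ≈ 0.2413

By the reflection principle for Brownian motion, P(M_t ≥ a) = 2 · P(B_t ≥ a) for a ≥ 0. Since B_t ~ N(0, t), P(B_t ≥ 2.22) = 1 − Φ(2.22/√t) = 1 − Φ(2.22/√3.59) = 1 − Φ(1.1717). So
  P(M_{3.59} ≥ 2.22) = 2(1 − Φ(1.1717)) ≈ 0.2413.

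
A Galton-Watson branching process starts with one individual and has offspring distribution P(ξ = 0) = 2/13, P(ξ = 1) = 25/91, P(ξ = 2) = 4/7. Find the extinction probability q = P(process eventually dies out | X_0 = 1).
q = 7/26

The pgf is f(s) = 2/13 + 25/91·s + 4/7·s². The extinction probability q is the smallest fixed point of f in [0, 1]. Setting s = f(s):
  4/7·s² + (25/91 − 1)·s + 2/13 = 0
  4/7·s² − (2/13 + 4/7)·s + 2/13 = 0
which factors as (s − 1)·(4/7·s − 2/13) = 0, giving roots s = 1 and s = (2/13)/(4/7) = 7/26.
Mean offspring μ = 25/91 + 2·4/7 = 129/91 > 1 (supercritical), so q < 1. The extinction probability is the smaller root: q = (2/13)/(4/7) = 7/26.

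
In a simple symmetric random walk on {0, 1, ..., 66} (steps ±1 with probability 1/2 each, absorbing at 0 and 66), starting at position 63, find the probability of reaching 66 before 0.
P(hit 66 before 0) = 63/66 = 21/22

Let u_k = P(hit 66 before 0 | start at k). Then u_0 = 0, u_66 = 1, and u_k = u_{k-1}/2 + u_{k+1}/2 for 1 ≤ k ≤ 65. This harmonic recurrence is solved by u_k = k/66, giving u_63 = 63/66 = 21/22.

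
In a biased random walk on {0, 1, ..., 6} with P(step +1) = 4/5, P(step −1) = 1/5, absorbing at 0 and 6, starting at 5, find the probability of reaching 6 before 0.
P(hit 6 before 0) = (1 − (1/4)^5) / (1 − (1/4)^6) = 1364/1365

Let u_k denote P(reach 6 before 0 | start at k). Boundary: u_0 = 0, u_6 = 1. Recurrence: u_k = 4/5·u_{k+1} + 1/5·u_{k-1} for 1 ≤ k ≤ 5. Try u_k = A + B·r^k with r = q/p = (1/5)/(4/5) = 1/4. Substitution satisfies the recurrence; boundary conditions give:
  u_k = (1 − r^k) / (1 − r^N) = (1 − (1/4)^5) / (1 − (1/4)^6) = 1364/1365.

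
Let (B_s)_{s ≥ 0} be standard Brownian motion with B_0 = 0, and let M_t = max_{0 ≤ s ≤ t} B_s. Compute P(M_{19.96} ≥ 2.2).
P(M_{19.96} ≥ 2.2) = 2·P(B_{19.96} ≥ 2.2) = 2(1 − Φ(2.2/√19.96)) ≈ 0.6224

By the reflection principle for Brownian motion, P(M_t ≥ a) = 2 · P(B_t ≥ a) for a ≥ 0. Since B_t ~ N(0, t), P(B_t ≥ 2.2) = 1 − Φ(2.2/√t) = 1 − Φ(2.2/√19.96) = 1 − Φ(0.4924). So
  P(M_{19.96} ≥ 2.2) = 2(1 − Φ(0.4924)) ≈ 0.6224.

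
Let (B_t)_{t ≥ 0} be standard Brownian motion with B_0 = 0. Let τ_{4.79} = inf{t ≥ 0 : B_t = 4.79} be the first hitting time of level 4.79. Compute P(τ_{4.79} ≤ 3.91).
P(τ_{4.79} ≤ 3.91) = 2(1 − Φ(4.79/√3.91)) = 2(1 − Φ(2.4224)) ≈ 0.0154

By the reflection principle for standard BM, P(τ_b ≤ t) = 2 · P(B_t ≥ b). Since B_t ~ N(0, t), P(B_t ≥ 4.79) = 1 − Φ(4.79/√t) = 1 − Φ(4.79/√3.91) = 1 − Φ(2.4224) ≈ 0.00771. Doubling: P(τ_{4.79} ≤ 3.91) ≈ 2 · 0.00771 = 0.01542 ≈ 0.0154.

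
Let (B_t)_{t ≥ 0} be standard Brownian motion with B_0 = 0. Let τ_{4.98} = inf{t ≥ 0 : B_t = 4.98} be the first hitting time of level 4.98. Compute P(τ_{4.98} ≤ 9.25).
P(τ_{4.98} ≤ 9.25) = 2(1 − Φ(4.98/√9.25)) = 2(1 − Φ(1.6374)) ≈ 0.1015

By the reflection principle for standard BM, P(τ_b ≤ t) = 2 · P(B_t ≥ b). Since B_t ~ N(0, t), P(B_t ≥ 4.98) = 1 − Φ(4.98/√t) = 1 − Φ(4.98/√9.25) = 1 − Φ(1.6374) ≈ 0.05077. Doubling: P(τ_{4.98} ≤ 9.25) ≈ 2 · 0.05077 = 0.10154 ≈ 0.1015.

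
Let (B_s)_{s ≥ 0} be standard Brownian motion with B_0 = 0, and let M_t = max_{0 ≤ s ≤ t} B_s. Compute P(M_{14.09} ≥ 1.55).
P(M_{14.09} ≥ 1.55) = 2·P(B_{14.09} ≥ 1.55) = 2(1 − Φ(1.55/√14.09)) ≈ 0.6797

By the reflection principle for Brownian motion, P(M_t ≥ a) = 2 · P(B_t ≥ a) for a ≥ 0. Since B_t ~ N(0, t), P(B_t ≥ 1.55) = 1 − Φ(1.55/√t) = 1 − Φ(1.55/√14.09) = 1 − Φ(0.4129). So
  P(M_{14.09} ≥ 1.55) = 2(1 − Φ(0.4129)) ≈ 0.6797.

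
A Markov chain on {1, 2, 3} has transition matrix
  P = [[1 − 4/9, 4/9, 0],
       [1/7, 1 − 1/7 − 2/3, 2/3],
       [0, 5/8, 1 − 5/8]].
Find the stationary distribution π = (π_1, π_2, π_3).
π = (135/1003, 420/1003, 448/1003)

This is a birth-death chain on three states, which satisfies detailed balance: π_1 · P_{12} = π_2 · P_{21} and π_2 · P_{23} = π_3 · P_{32}.
From π_1 · 4/9 = π_2 · 1/7: π_2/π_1 = (4/9)/(1/7) = 28/9.
From π_2 · 2/3 = π_3 · 5/8: π_3/π_2 = (2/3)/(5/8) = 16/15.
Take π_1 proportional to 1; then unnormalized π = (1, 28/9, 448/135). Normalize by dividing by the sum 1003/135:
  π = (135/1003, 420/1003, 448/1003).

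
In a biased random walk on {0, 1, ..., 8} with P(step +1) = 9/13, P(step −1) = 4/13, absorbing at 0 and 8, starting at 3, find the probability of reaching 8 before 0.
P(hit 8 before 0) = (1 − (4/9)^3) / (1 − (4/9)^8) = 7853517/8596237

Let u_k denote P(reach 8 before 0 | start at k). Boundary: u_0 = 0, u_8 = 1. Recurrence: u_k = 9/13·u_{k+1} + 4/13·u_{k-1} for 1 ≤ k ≤ 7. Try u_k = A + B·r^k with r = q/p = (4/13)/(9/13) = 4/9. Substitution satisfies the recurrence; boundary conditions give:
  u_k = (1 − r^k) / (1 − r^N) = (1 − (4/9)^3) / (1 − (4/9)^8) = 7853517/8596237.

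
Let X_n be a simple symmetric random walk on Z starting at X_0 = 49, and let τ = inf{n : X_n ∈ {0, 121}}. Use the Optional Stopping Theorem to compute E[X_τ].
E[X_τ] = 49

X_n is a martingale and τ is a bounded-mean stopping time (indeed τ is finite a.s. with bounded expectation since the walk is in a bounded region). By the OST, E[X_τ] = E[X_0] = 49. Equivalently: E[X_τ] = 121 · P(hit 121 first) + 0 · P(hit 0 first) = 121 · (49/121) = 49.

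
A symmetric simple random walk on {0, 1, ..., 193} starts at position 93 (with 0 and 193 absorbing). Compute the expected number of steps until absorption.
E[τ | X_0 = 93] = 9300

Let v_k = E[τ | X_0 = k]. Boundary: v_0 = v_193 = 0. Recurrence: v_k = 1 + (v_{k-1} + v_{k+1})/2 for 1 ≤ k ≤ 192. The particular solution to v_k − (v_{k-1} + v_{k+1})/2 = 1 is v_k = −k^2. Adding homogeneous solution A + B k and matching boundaries gives v_k = k (193 − k). Substituting k = 93: v_93 = 93 · 100 = 9300.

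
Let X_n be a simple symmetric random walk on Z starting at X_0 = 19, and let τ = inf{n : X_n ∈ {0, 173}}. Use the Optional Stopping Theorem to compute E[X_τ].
E[X_τ] = 19

X_n is a martingale and τ is a bounded-mean stopping time (indeed τ is finite a.s. with bounded expectation since the walk is in a bounded region). By the OST, E[X_τ] = E[X_0] = 19. Equivalently: E[X_τ] = 173 · P(hit 173 first) + 0 · P(hit 0 first) = 173 · (19/173) = 19.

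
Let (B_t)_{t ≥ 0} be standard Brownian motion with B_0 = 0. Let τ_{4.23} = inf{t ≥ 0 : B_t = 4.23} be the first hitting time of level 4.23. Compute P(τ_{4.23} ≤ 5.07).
P(τ_{4.23} ≤ 5.07) = 2(1 − Φ(4.23/√5.07)) = 2(1 − Φ(1.8786)) ≈ 0.0603

By the reflection principle for standard BM, P(τ_b ≤ t) = 2 · P(B_t ≥ b). Since B_t ~ N(0, t), P(B_t ≥ 4.23) = 1 − Φ(4.23/√t) = 1 − Φ(4.23/√5.07) = 1 − Φ(1.8786) ≈ 0.03015. Doubling: P(τ_{4.23} ≤ 5.07) ≈ 2 · 0.03015 = 0.06030 ≈ 0.0603.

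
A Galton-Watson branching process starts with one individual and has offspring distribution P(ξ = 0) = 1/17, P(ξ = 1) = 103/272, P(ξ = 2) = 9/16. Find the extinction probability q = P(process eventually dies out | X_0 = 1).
q = 16/153

The pgf is f(s) = 1/17 + 103/272·s + 9/16·s². The extinction probability q is the smallest fixed point of f in [0, 1]. Setting s = f(s):
  9/16·s² + (103/272 − 1)·s + 1/17 = 0
  9/16·s² − (1/17 + 9/16)·s + 1/17 = 0
which factors as (s − 1)·(9/16·s − 1/17) = 0, giving roots s = 1 and s = (1/17)/(9/16) = 16/153.
Mean offspring μ = 103/272 + 2·9/16 = 409/272 > 1 (supercritical), so q < 1. The extinction probability is the smaller root: q = (1/17)/(9/16) = 16/153.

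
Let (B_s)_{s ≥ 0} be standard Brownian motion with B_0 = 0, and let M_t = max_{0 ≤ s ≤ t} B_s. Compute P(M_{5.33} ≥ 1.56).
P(M_{5.33} ≥ 1.56) = 2·P(B_{5.33} ≥ 1.56) = 2(1 − Φ(1.56/√5.33)) ≈ 0.4992

By the reflection principle for Brownian motion, P(M_t ≥ a) = 2 · P(B_t ≥ a) for a ≥ 0. Since B_t ~ N(0, t), P(B_t ≥ 1.56) = 1 − Φ(1.56/√t) = 1 − Φ(1.56/√5.33) = 1 − Φ(0.6757). So
  P(M_{5.33} ≥ 1.56) = 2(1 − Φ(0.6757)) ≈ 0.4992.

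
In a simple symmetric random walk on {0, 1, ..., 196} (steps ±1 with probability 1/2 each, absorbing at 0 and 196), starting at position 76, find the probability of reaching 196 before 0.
P(hit 196 before 0) = 76/196 = 19/49

Let u_k = P(hit 196 before 0 | start at k). Then u_0 = 0, u_196 = 1, and u_k = u_{k-1}/2 + u_{k+1}/2 for 1 ≤ k ≤ 195. This harmonic recurrence is solved by u_k = k/196, giving u_76 = 76/196 = 19/49.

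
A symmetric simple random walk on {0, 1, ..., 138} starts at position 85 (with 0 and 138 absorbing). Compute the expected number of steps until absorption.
E[τ | X_0 = 85] = 4505

Let v_k = E[τ | X_0 = k]. Boundary: v_0 = v_138 = 0. Recurrence: v_k = 1 + (v_{k-1} + v_{k+1})/2 for 1 ≤ k ≤ 137. The particular solution to v_k − (v_{k-1} + v_{k+1})/2 = 1 is v_k = −k^2. Adding homogeneous solution A + B k and matching boundaries gives v_k = k (138 − k). Substituting k = 85: v_85 = 85 · 53 = 4505.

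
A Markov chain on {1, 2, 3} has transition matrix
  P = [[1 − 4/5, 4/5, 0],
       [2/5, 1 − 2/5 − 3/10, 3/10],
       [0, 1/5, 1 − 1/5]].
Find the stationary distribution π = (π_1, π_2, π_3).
π = (1/6, 1/3, 1/2)

This is a birth-death chain on three states, which satisfies detailed balance: π_1 · P_{12} = π_2 · P_{21} and π_2 · P_{23} = π_3 · P_{32}.
From π_1 · 4/5 = π_2 · 2/5: π_2/π_1 = (4/5)/(2/5) = 2.
From π_2 · 3/10 = π_3 · 1/5: π_3/π_2 = (3/10)/(1/5) = 3/2.
Take π_1 proportional to 1; then unnormalized π = (1, 2, 3). Normalize by dividing by the sum 6:
  π = (1/6, 1/3, 1/2).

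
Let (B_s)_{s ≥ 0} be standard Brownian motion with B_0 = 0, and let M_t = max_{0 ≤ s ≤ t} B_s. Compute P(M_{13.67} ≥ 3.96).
P(M_{13.67} ≥ 3.96) = 2·P(B_{13.67} ≥ 3.96) = 2(1 − Φ(3.96/√13.67)) ≈ 0.2841

By the reflection principle for Brownian motion, P(M_t ≥ a) = 2 · P(B_t ≥ a) for a ≥ 0. Since B_t ~ N(0, t), P(B_t ≥ 3.96) = 1 − Φ(3.96/√t) = 1 − Φ(3.96/√13.67) = 1 − Φ(1.0711). So
  P(M_{13.67} ≥ 3.96) = 2(1 − Φ(1.0711)) ≈ 0.2841.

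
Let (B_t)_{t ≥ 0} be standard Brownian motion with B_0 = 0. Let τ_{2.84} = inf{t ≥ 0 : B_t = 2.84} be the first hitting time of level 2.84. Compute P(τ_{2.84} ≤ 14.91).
P(τ_{2.84} ≤ 14.91) = 2(1 − Φ(2.84/√14.91)) = 2(1 − Φ(0.7355)) ≈ 0.4620

By the reflection principle for standard BM, P(τ_b ≤ t) = 2 · P(B_t ≥ b). Since B_t ~ N(0, t), P(B_t ≥ 2.84) = 1 − Φ(2.84/√t) = 1 − Φ(2.84/√14.91) = 1 − Φ(0.7355) ≈ 0.23102. Doubling: P(τ_{2.84} ≤ 14.91) ≈ 2 · 0.23102 = 0.46204 ≈ 0.4620.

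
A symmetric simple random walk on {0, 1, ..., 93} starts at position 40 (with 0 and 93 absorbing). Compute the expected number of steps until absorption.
E[τ | X_0 = 40] = 2120

Let v_k = E[τ | X_0 = k]. Boundary: v_0 = v_93 = 0. Recurrence: v_k = 1 + (v_{k-1} + v_{k+1})/2 for 1 ≤ k ≤ 92. The particular solution to v_k − (v_{k-1} + v_{k+1})/2 = 1 is v_k = −k^2. Adding homogeneous solution A + B k and matching boundaries gives v_k = k (93 − k). Substituting k = 40: v_40 = 40 · 53 = 2120.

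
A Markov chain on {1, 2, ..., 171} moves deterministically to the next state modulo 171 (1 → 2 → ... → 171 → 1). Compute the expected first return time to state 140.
E[T_140 | X_0 = 140] = 171

The chain cycles deterministically, so starting at state 140 it returns in exactly 171 steps. Equivalently, the stationary distribution is uniform π_j = 1/171 for every state j, so by Kac's formula E[T_140] = 1/π_140 = 171.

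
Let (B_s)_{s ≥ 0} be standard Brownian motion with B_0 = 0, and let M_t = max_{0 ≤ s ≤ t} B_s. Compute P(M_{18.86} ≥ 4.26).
P(M_{18.86} ≥ 4.26) = 2·P(B_{18.86} ≥ 4.26) = 2(1 − Φ(4.26/√18.86)) ≈ 0.3266

By the reflection principle for Brownian motion, P(M_t ≥ a) = 2 · P(B_t ≥ a) for a ≥ 0. Since B_t ~ N(0, t), P(B_t ≥ 4.26) = 1 − Φ(4.26/√t) = 1 − Φ(4.26/√18.86) = 1 − Φ(0.9809). So
  P(M_{18.86} ≥ 4.26) = 2(1 − Φ(0.9809)) ≈ 0.3266.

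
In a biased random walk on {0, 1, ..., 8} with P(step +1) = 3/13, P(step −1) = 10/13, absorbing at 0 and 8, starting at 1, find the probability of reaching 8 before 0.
P(hit 8 before 0) = (1 − (10/3)^1) / (1 − (10/3)^8) = 2187/14284777

Let u_k denote P(reach 8 before 0 | start at k). Boundary: u_0 = 0, u_8 = 1. Recurrence: u_k = 3/13·u_{k+1} + 10/13·u_{k-1} for 1 ≤ k ≤ 7. Try u_k = A + B·r^k with r = q/p = (10/13)/(3/13) = 10/3. Substitution satisfies the recurrence; boundary conditions give:
  u_k = (1 − r^k) / (1 − r^N) = (1 − (10/3)^1) / (1 − (10/3)^8) = 2187/14284777.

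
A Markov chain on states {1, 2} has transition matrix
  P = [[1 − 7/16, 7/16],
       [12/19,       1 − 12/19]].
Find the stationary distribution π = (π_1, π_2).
π_1 = 192/325, π_2 = 133/325

Solve πP = π with π_1 + π_2 = 1. From πP = π: π_1 · (1 − 7/16) + π_2 · 12/19 = π_1 ⇒ π_2 · 12/19 = π_1 · 7/16 ⇒ π_2/π_1 = (7/16)/(12/19) = 133/192. Together with π_1 + π_2 = 1:
  π_1 = (12/19)/(7/16 + 12/19) = (12/19)/(325/304) = 192/325,
  π_2 = (7/16)/(7/16 + 12/19) = (7/16)/(325/304) = 133/325.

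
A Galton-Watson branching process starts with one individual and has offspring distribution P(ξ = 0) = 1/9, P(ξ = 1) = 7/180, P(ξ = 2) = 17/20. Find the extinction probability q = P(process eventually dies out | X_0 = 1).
q = 20/153

The pgf is f(s) = 1/9 + 7/180·s + 17/20·s². The extinction probability q is the smallest fixed point of f in [0, 1]. Setting s = f(s):
  17/20·s² + (7/180 − 1)·s + 1/9 = 0
  17/20·s² − (1/9 + 17/20)·s + 1/9 = 0
which factors as (s − 1)·(17/20·s − 1/9) = 0, giving roots s = 1 and s = (1/9)/(17/20) = 20/153.
Mean offspring μ = 7/180 + 2·17/20 = 313/180 > 1 (supercritical), so q < 1. The extinction probability is the smaller root: q = (1/9)/(17/20) = 20/153.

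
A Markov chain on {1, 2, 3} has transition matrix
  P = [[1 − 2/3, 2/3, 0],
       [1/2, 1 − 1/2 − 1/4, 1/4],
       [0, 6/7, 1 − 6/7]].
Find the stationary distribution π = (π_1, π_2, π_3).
π = (18/49, 24/49, 1/7)

This is a birth-death chain on three states, which satisfies detailed balance: π_1 · P_{12} = π_2 · P_{21} and π_2 · P_{23} = π_3 · P_{32}.
From π_1 · 2/3 = π_2 · 1/2: π_2/π_1 = (2/3)/(1/2) = 4/3.
From π_2 · 1/4 = π_3 · 6/7: π_3/π_2 = (1/4)/(6/7) = 7/24.
Take π_1 proportional to 1; then unnormalized π = (1, 4/3, 7/18). Normalize by dividing by the sum 49/18:
  π = (18/49, 24/49, 1/7).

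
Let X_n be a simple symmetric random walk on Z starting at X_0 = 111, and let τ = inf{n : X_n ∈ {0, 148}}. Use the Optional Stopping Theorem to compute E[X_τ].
E[X_τ] = 111

X_n is a martingale and τ is a bounded-mean stopping time (indeed τ is finite a.s. with bounded expectation since the walk is in a bounded region). By the OST, E[X_τ] = E[X_0] = 111. Equivalently: E[X_τ] = 148 · P(hit 148 first) + 0 · P(hit 0 first) = 148 · (111/148) = 111.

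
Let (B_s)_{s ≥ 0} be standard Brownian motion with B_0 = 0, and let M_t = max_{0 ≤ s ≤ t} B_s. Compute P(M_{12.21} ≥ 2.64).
P(M_{12.21} ≥ 2.64) = 2·P(B_{12.21} ≥ 2.64) = 2(1 − Φ(2.64/√12.21)) ≈ 0.4499

By the reflection principle for Brownian motion, P(M_t ≥ a) = 2 · P(B_t ≥ a) for a ≥ 0. Since B_t ~ N(0, t), P(B_t ≥ 2.64) = 1 − Φ(2.64/√t) = 1 − Φ(2.64/√12.21) = 1 − Φ(0.7555). So
  P(M_{12.21} ≥ 2.64) = 2(1 − Φ(0.7555)) ≈ 0.4499.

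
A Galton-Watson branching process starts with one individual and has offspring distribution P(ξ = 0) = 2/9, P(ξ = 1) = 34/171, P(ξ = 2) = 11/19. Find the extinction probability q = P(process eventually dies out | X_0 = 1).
q = 38/99

The pgf is f(s) = 2/9 + 34/171·s + 11/19·s². The extinction probability q is the smallest fixed point of f in [0, 1]. Setting s = f(s):
  11/19·s² + (34/171 − 1)·s + 2/9 = 0
  11/19·s² − (2/9 + 11/19)·s + 2/9 = 0
which factors as (s − 1)·(11/19·s − 2/9) = 0, giving roots s = 1 and s = (2/9)/(11/19) = 38/99.
Mean offspring μ = 34/171 + 2·11/19 = 232/171 > 1 (supercritical), so q < 1. The extinction probability is the smaller root: q = (2/9)/(11/19) = 38/99.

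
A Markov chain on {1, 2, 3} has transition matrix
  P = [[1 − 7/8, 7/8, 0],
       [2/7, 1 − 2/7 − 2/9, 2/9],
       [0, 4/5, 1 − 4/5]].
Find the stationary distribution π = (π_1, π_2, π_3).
π = (288/1415, 882/1415, 49/283)

This is a birth-death chain on three states, which satisfies detailed balance: π_1 · P_{12} = π_2 · P_{21} and π_2 · P_{23} = π_3 · P_{32}.
From π_1 · 7/8 = π_2 · 2/7: π_2/π_1 = (7/8)/(2/7) = 49/16.
From π_2 · 2/9 = π_3 · 4/5: π_3/π_2 = (2/9)/(4/5) = 5/18.
Take π_1 proportional to 1; then unnormalized π = (1, 49/16, 245/288). Normalize by dividing by the sum 1415/288:
  π = (288/1415, 882/1415, 49/283).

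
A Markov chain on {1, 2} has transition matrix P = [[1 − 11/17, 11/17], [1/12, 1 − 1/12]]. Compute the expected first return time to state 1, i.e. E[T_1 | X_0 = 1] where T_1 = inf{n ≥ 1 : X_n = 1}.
E[T_1 | X_0 = 1] = 1/π_1 = 149/17

For an irreducible recurrent Markov chain with stationary distribution π, E[T_i | X_0 = i] = 1/π_i (Kac's formula). Here π_1 = (1/12)/(11/17 + 1/12) = (1/12)/(149/204) = 17/149, so E[T_1 | X_0 = 1] = 1/π_1 = (11/17 + 1/12)/(1/12) = (149/204)/(1/12) = 149/17.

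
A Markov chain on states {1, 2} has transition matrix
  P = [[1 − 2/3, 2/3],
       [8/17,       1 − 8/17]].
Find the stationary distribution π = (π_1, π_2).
π_1 = 12/29, π_2 = 17/29

Solve πP = π with π_1 + π_2 = 1. From πP = π: π_1 · (1 − 2/3) + π_2 · 8/17 = π_1 ⇒ π_2 · 8/17 = π_1 · 2/3 ⇒ π_2/π_1 = (2/3)/(8/17) = 17/12. Together with π_1 + π_2 = 1:
  π_1 = (8/17)/(2/3 + 8/17) = (8/17)/(58/51) = 12/29,
  π_2 = (2/3)/(2/3 + 8/17) = (2/3)/(58/51) = 17/29.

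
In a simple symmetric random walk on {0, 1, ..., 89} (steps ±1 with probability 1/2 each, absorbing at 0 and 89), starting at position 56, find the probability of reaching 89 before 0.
P(hit 89 before 0) = 56/89

Let u_k = P(hit 89 before 0 | start at k). Then u_0 = 0, u_89 = 1, and u_k = u_{k-1}/2 + u_{k+1}/2 for 1 ≤ k ≤ 88. This harmonic recurrence is solved by u_k = k/89, giving u_56 = 56/89.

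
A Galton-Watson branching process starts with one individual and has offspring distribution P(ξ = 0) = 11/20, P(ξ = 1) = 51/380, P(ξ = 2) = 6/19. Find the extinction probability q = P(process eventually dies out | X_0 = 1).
q = 1

Mean offspring μ = 0·11/20 + 1·51/380 + 2·6/19 = 291/380 ≤ 1. For μ ≤ 1 with offspring not concentrated at 1, the Galton-Watson process goes extinct almost surely, so q = 1.
(Algebraic check: The pgf is f(s) = 11/20 + 51/380·s + 6/19·s². The extinction probability q is the smallest fixed point of f in [0, 1]. Setting s = f(s):
  6/19·s² + (51/380 − 1)·s + 11/20 = 0
  6/19·s² − (11/20 + 6/19)·s + 11/20 = 0
which factors as (s − 1)·(6/19·s − 11/20) = 0, giving roots s = 1 and s = (11/20)/(6/19) = 209/120. Since 209/120 ≥ 1, the smallest root in [0, 1] is s = 1.)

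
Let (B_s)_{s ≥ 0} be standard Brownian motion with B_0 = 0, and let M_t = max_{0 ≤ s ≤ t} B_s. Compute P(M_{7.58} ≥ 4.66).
P(M_{7.58} ≥ 4.66) = 2·P(B_{7.58} ≥ 4.66) = 2(1 − Φ(4.66/√7.58)) ≈ 0.0905

By the reflection principle for Brownian motion, P(M_t ≥ a) = 2 · P(B_t ≥ a) for a ≥ 0. Since B_t ~ N(0, t), P(B_t ≥ 4.66) = 1 − Φ(4.66/√t) = 1 − Φ(4.66/√7.58) = 1 − Φ(1.6926). So
  P(M_{7.58} ≥ 4.66) = 2(1 − Φ(1.6926)) ≈ 0.0905.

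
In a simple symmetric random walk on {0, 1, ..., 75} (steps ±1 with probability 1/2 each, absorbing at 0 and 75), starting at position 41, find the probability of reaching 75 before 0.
P(hit 75 before 0) = 41/75

Let u_k = P(hit 75 before 0 | start at k). Then u_0 = 0, u_75 = 1, and u_k = u_{k-1}/2 + u_{k+1}/2 for 1 ≤ k ≤ 74. This harmonic recurrence is solved by u_k = k/75, giving u_41 = 41/75.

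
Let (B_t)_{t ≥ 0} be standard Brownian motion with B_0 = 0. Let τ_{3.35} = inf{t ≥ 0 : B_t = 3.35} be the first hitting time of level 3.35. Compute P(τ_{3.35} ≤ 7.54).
P(τ_{3.35} ≤ 7.54) = 2(1 − Φ(3.35/√7.54)) = 2(1 − Φ(1.2200)) ≈ 0.2225

By the reflection principle for standard BM, P(τ_b ≤ t) = 2 · P(B_t ≥ b). Since B_t ~ N(0, t), P(B_t ≥ 3.35) = 1 − Φ(3.35/√t) = 1 − Φ(3.35/√7.54) = 1 − Φ(1.2200) ≈ 0.11123. Doubling: P(τ_{3.35} ≤ 7.54) ≈ 2 · 0.11123 = 0.22246 ≈ 0.2225.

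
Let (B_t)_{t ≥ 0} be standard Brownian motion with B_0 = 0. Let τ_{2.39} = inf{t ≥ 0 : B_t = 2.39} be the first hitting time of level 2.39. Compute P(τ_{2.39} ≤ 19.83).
P(τ_{2.39} ≤ 19.83) = 2(1 − Φ(2.39/√19.83)) = 2(1 − Φ(0.5367)) ≈ 0.5915

By the reflection principle for standard BM, P(τ_b ≤ t) = 2 · P(B_t ≥ b). Since B_t ~ N(0, t), P(B_t ≥ 2.39) = 1 − Φ(2.39/√t) = 1 − Φ(2.39/√19.83) = 1 − Φ(0.5367) ≈ 0.29574. Doubling: P(τ_{2.39} ≤ 19.83) ≈ 2 · 0.29574 = 0.59148 ≈ 0.5915.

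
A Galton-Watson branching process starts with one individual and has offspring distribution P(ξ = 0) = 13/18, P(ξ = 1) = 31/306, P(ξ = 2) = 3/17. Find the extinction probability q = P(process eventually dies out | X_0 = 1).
q = 1

Mean offspring μ = 0·13/18 + 1·31/306 + 2·3/17 = 139/306 ≤ 1. For μ ≤ 1 with offspring not concentrated at 1, the Galton-Watson process goes extinct almost surely, so q = 1.
(Algebraic check: The pgf is f(s) = 13/18 + 31/306·s + 3/17·s². The extinction probability q is the smallest fixed point of f in [0, 1]. Setting s = f(s):
  3/17·s² + (31/306 − 1)·s + 13/18 = 0
  3/17·s² − (13/18 + 3/17)·s + 13/18 = 0
which factors as (s − 1)·(3/17·s − 13/18) = 0, giving roots s = 1 and s = (13/18)/(3/17) = 221/54. Since 221/54 ≥ 1, the smallest root in [0, 1] is s = 1.)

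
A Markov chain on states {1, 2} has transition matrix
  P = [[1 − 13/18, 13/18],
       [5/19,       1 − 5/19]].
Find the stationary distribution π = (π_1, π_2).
π_1 = 90/337, π_2 = 247/337

Solve πP = π with π_1 + π_2 = 1. From πP = π: π_1 · (1 − 13/18) + π_2 · 5/19 = π_1 ⇒ π_2 · 5/19 = π_1 · 13/18 ⇒ π_2/π_1 = (13/18)/(5/19) = 247/90. Together with π_1 + π_2 = 1:
  π_1 = (5/19)/(13/18 + 5/19) = (5/19)/(337/342) = 90/337,
  π_2 = (13/18)/(13/18 + 5/19) = (13/18)/(337/342) = 247/337.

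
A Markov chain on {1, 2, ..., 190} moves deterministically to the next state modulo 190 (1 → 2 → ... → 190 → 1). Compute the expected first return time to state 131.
E[T_131 | X_0 = 131] = 190

The chain cycles deterministically, so starting at state 131 it returns in exactly 190 steps. Equivalently, the stationary distribution is uniform π_j = 1/190 for every state j, so by Kac's formula E[T_131] = 1/π_131 = 190.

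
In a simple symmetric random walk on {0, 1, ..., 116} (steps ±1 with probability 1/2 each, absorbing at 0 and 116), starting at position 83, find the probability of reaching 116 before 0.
P(hit 116 before 0) = 83/116

Let u_k = P(hit 116 before 0 | start at k). Then u_0 = 0, u_116 = 1, and u_k = u_{k-1}/2 + u_{k+1}/2 for 1 ≤ k ≤ 115. This harmonic recurrence is solved by u_k = k/116, giving u_83 = 83/116.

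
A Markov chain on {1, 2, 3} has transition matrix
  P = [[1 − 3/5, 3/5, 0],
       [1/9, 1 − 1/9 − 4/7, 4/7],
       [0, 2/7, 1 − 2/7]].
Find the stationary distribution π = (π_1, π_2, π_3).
π = (5/86, 27/86, 27/43)

This is a birth-death chain on three states, which satisfies detailed balance: π_1 · P_{12} = π_2 · P_{21} and π_2 · P_{23} = π_3 · P_{32}.
From π_1 · 3/5 = π_2 · 1/9: π_2/π_1 = (3/5)/(1/9) = 27/5.
From π_2 · 4/7 = π_3 · 2/7: π_3/π_2 = (4/7)/(2/7) = 2.
Take π_1 proportional to 1; then unnormalized π = (1, 27/5, 54/5). Normalize by dividing by the sum 86/5:
  π = (5/86, 27/86, 27/43).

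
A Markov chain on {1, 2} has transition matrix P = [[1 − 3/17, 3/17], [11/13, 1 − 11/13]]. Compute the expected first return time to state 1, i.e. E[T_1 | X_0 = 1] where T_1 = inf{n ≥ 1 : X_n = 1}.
E[T_1 | X_0 = 1] = 1/π_1 = 226/187

For an irreducible recurrent Markov chain with stationary distribution π, E[T_i | X_0 = i] = 1/π_i (Kac's formula). Here π_1 = (11/13)/(3/17 + 11/13) = (11/13)/(226/221) = 187/226, so E[T_1 | X_0 = 1] = 1/π_1 = (3/17 + 11/13)/(11/13) = (226/221)/(11/13) = 226/187.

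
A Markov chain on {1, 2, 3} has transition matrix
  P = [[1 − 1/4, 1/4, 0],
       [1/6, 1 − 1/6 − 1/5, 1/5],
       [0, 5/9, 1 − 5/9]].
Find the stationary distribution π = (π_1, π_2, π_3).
π = (25/76, 75/152, 27/152)

This is a birth-death chain on three states, which satisfies detailed balance: π_1 · P_{12} = π_2 · P_{21} and π_2 · P_{23} = π_3 · P_{32}.
From π_1 · 1/4 = π_2 · 1/6: π_2/π_1 = (1/4)/(1/6) = 3/2.
From π_2 · 1/5 = π_3 · 5/9: π_3/π_2 = (1/5)/(5/9) = 9/25.
Take π_1 proportional to 1; then unnormalized π = (1, 3/2, 27/50). Normalize by dividing by the sum 76/25:
  π = (25/76, 75/152, 27/152).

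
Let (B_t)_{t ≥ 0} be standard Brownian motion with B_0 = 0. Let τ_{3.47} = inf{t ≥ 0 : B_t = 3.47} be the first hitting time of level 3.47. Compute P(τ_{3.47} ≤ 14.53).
P(τ_{3.47} ≤ 14.53) = 2(1 − Φ(3.47/√14.53)) = 2(1 − Φ(0.9103)) ≈ 0.3627

By the reflection principle for standard BM, P(τ_b ≤ t) = 2 · P(B_t ≥ b). Since B_t ~ N(0, t), P(B_t ≥ 3.47) = 1 − Φ(3.47/√t) = 1 − Φ(3.47/√14.53) = 1 − Φ(0.9103) ≈ 0.18133. Doubling: P(τ_{3.47} ≤ 14.53) ≈ 2 · 0.18133 = 0.36266 ≈ 0.3627.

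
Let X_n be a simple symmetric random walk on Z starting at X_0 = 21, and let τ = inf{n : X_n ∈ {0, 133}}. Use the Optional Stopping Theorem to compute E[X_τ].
E[X_τ] = 21

X_n is a martingale and τ is a bounded-mean stopping time (indeed τ is finite a.s. with bounded expectation since the walk is in a bounded region). By the OST, E[X_τ] = E[X_0] = 21. Equivalently: E[X_τ] = 133 · P(hit 133 first) + 0 · P(hit 0 first) = 133 · (21/133) = 21.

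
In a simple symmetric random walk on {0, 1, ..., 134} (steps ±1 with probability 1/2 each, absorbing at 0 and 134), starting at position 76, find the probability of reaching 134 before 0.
P(hit 134 before 0) = 76/134 = 38/67

Let u_k = P(hit 134 before 0 | start at k). Then u_0 = 0, u_134 = 1, and u_k = u_{k-1}/2 + u_{k+1}/2 for 1 ≤ k ≤ 133. This harmonic recurrence is solved by u_k = k/134, giving u_76 = 76/134 = 38/67.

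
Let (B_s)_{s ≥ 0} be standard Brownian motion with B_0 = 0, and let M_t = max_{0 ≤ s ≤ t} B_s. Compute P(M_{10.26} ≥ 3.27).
P(M_{10.26} ≥ 3.27) = 2·P(B_{10.26} ≥ 3.27) = 2(1 − Φ(3.27/√10.26)) ≈ 0.3073

By the reflection principle for Brownian motion, P(M_t ≥ a) = 2 · P(B_t ≥ a) for a ≥ 0. Since B_t ~ N(0, t), P(B_t ≥ 3.27) = 1 − Φ(3.27/√t) = 1 − Φ(3.27/√10.26) = 1 − Φ(1.0209). So
  P(M_{10.26} ≥ 3.27) = 2(1 − Φ(1.0209)) ≈ 0.3073.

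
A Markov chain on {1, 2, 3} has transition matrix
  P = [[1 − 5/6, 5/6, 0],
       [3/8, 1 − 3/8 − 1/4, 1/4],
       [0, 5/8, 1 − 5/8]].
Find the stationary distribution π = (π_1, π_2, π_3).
π = (9/37, 20/37, 8/37)

This is a birth-death chain on three states, which satisfies detailed balance: π_1 · P_{12} = π_2 · P_{21} and π_2 · P_{23} = π_3 · P_{32}.
From π_1 · 5/6 = π_2 · 3/8: π_2/π_1 = (5/6)/(3/8) = 20/9.
From π_2 · 1/4 = π_3 · 5/8: π_3/π_2 = (1/4)/(5/8) = 2/5.
Take π_1 proportional to 1; then unnormalized π = (1, 20/9, 8/9). Normalize by dividing by the sum 37/9:
  π = (9/37, 20/37, 8/37).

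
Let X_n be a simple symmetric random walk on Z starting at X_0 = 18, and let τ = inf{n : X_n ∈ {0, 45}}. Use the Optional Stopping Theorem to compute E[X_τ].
E[X_τ] = 18

X_n is a martingale and τ is a bounded-mean stopping time (indeed τ is finite a.s. with bounded expectation since the walk is in a bounded region). By the OST, E[X_τ] = E[X_0] = 18. Equivalently: E[X_τ] = 45 · P(hit 45 first) + 0 · P(hit 0 first) = 45 · (18/45) = 18.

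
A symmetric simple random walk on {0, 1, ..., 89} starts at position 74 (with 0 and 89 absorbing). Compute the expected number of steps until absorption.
E[τ | X_0 = 74] = 1110

Let v_k = E[τ | X_0 = k]. Boundary: v_0 = v_89 = 0. Recurrence: v_k = 1 + (v_{k-1} + v_{k+1})/2 for 1 ≤ k ≤ 88. The particular solution to v_k − (v_{k-1} + v_{k+1})/2 = 1 is v_k = −k^2. Adding homogeneous solution A + B k and matching boundaries gives v_k = k (89 − k). Substituting k = 74: v_74 = 74 · 15 = 1110.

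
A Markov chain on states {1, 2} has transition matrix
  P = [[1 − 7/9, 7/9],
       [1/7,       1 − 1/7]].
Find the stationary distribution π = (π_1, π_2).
π_1 = 9/58, π_2 = 49/58

Solve πP = π with π_1 + π_2 = 1. From πP = π: π_1 · (1 − 7/9) + π_2 · 1/7 = π_1 ⇒ π_2 · 1/7 = π_1 · 7/9 ⇒ π_2/π_1 = (7/9)/(1/7) = 49/9. Together with π_1 + π_2 = 1:
  π_1 = (1/7)/(7/9 + 1/7) = (1/7)/(58/63) = 9/58,
  π_2 = (7/9)/(7/9 + 1/7) = (7/9)/(58/63) = 49/58.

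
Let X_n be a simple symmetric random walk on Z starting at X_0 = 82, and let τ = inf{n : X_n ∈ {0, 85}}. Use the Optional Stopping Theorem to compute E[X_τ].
E[X_τ] = 82

X_n is a martingale and τ is a bounded-mean stopping time (indeed τ is finite a.s. with bounded expectation since the walk is in a bounded region). By the OST, E[X_τ] = E[X_0] = 82. Equivalently: E[X_τ] = 85 · P(hit 85 first) + 0 · P(hit 0 first) = 85 · (82/85) = 82.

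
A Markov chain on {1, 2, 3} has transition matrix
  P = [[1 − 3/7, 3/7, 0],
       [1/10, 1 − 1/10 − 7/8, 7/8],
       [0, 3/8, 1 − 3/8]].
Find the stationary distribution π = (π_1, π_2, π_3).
π = (7/107, 30/107, 70/107)

This is a birth-death chain on three states, which satisfies detailed balance: π_1 · P_{12} = π_2 · P_{21} and π_2 · P_{23} = π_3 · P_{32}.
From π_1 · 3/7 = π_2 · 1/10: π_2/π_1 = (3/7)/(1/10) = 30/7.
From π_2 · 7/8 = π_3 · 3/8: π_3/π_2 = (7/8)/(3/8) = 7/3.
Take π_1 proportional to 1; then unnormalized π = (1, 30/7, 10). Normalize by dividing by the sum 107/7:
  π = (7/107, 30/107, 70/107).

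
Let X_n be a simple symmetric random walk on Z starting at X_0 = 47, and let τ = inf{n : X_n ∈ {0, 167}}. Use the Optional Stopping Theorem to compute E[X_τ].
E[X_τ] = 47

X_n is a martingale and τ is a bounded-mean stopping time (indeed τ is finite a.s. with bounded expectation since the walk is in a bounded region). By the OST, E[X_τ] = E[X_0] = 47. Equivalently: E[X_τ] = 167 · P(hit 167 first) + 0 · P(hit 0 first) = 167 · (47/167) = 47.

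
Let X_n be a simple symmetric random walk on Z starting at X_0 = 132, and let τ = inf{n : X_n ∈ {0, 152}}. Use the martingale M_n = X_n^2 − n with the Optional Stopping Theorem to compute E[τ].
E[τ] = 2640

M_n = X_n^2 − n is a martingale (since E[X_{n+1}^2 | F_n] = X_n^2 + 1). By OST (τ has finite mean in a bounded region), E[M_τ] = E[M_0] = X_0^2 − 0 = 132^2 = 17424. Also E[M_τ] = E[X_τ^2] − E[τ]. The walk exits at 0 or 152, with P(hit 152 first) = 132/152, so E[X_τ^2] = 152^2 · 132/152 + 0 = 20064. Thus E[τ] = E[X_τ^2] − E[M_τ] = 20064 − 17424 = 2640 = 132(152 − 132) = 2640.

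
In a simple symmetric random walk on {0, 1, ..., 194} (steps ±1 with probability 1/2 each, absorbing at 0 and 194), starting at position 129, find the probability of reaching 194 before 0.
P(hit 194 before 0) = 129/194

Let u_k = P(hit 194 before 0 | start at k). Then u_0 = 0, u_194 = 1, and u_k = u_{k-1}/2 + u_{k+1}/2 for 1 ≤ k ≤ 193. This harmonic recurrence is solved by u_k = k/194, giving u_129 = 129/194.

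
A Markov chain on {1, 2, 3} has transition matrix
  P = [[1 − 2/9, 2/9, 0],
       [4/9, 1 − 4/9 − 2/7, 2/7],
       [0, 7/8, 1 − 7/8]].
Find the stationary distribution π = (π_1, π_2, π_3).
π = (98/163, 49/163, 16/163)

This is a birth-death chain on three states, which satisfies detailed balance: π_1 · P_{12} = π_2 · P_{21} and π_2 · P_{23} = π_3 · P_{32}.
From π_1 · 2/9 = π_2 · 4/9: π_2/π_1 = (2/9)/(4/9) = 1/2.
From π_2 · 2/7 = π_3 · 7/8: π_3/π_2 = (2/7)/(7/8) = 16/49.
Take π_1 proportional to 1; then unnormalized π = (1, 1/2, 8/49). Normalize by dividing by the sum 163/98:
  π = (98/163, 49/163, 16/163).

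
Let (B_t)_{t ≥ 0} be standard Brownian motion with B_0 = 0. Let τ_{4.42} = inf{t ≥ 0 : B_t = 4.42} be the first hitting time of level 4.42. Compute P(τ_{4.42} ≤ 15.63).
P(τ_{4.42} ≤ 15.63) = 2(1 − Φ(4.42/√15.63)) = 2(1 − Φ(1.1180)) ≈ 0.2636

By the reflection principle for standard BM, P(τ_b ≤ t) = 2 · P(B_t ≥ b). Since B_t ~ N(0, t), P(B_t ≥ 4.42) = 1 − Φ(4.42/√t) = 1 − Φ(4.42/√15.63) = 1 − Φ(1.1180) ≈ 0.13178. Doubling: P(τ_{4.42} ≤ 15.63) ≈ 2 · 0.13178 = 0.26356 ≈ 0.2636.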